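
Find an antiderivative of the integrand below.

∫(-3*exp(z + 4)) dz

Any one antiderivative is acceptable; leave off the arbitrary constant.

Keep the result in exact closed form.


Answer: -3*exp(z + 4).


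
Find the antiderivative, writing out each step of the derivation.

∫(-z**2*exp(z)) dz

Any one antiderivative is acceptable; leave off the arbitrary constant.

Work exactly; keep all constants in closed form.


Step 1. Integrate ∫(-z**2*exp(z)) dz by parts with u = z**2, dv = (-exp(z)) dz, so v = -exp(z): now -z**2*exp(z) + ∫(2*z*exp(z)) dz.
Step 2. Integrate ∫(2*z*exp(z)) dz by parts with u = z, dv = (2*exp(z)) dz, so v = 2*exp(z): now -z**2*exp(z) + 2*z*exp(z) + ∫(-2*exp(z)) dz.
Step 3. Evaluate the standard form: now -z**2*exp(z) + 2*z*exp(z) - 2*exp(z).
Answer: -z**2*exp(z) + 2*z*exp(z) - 2*exp(z).


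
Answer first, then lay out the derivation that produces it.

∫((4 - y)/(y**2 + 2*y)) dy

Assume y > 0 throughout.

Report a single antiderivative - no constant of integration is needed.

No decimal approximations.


The answer is 2*log(y) - 3*log(y + 2).
Step 1. Decompose ∫((4 - y)/(y**2 + 2*y)) dy by partial fractions, (4 - y)/(y**2 + 2*y) = -3/(y + 2) + 2/y: now ∫(2/y) dy + ∫(-3/(y + 2)) dy.
Step 2. Evaluate the standard form [assuming y > 0]: now 2*log(y) + ∫(-3/(y + 2)) dy.
Step 3. Evaluate the standard form [assuming y > -2]: now 2*log(y) - 3*log(y + 2).
Answer: 2*log(y) - 3*log(y + 2).


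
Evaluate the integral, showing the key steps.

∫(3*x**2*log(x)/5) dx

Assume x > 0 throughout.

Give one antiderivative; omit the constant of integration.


Step 1. Integrate ∫(3*x**2*log(x)/5) dx by parts with u = log(x), dv = (3*x**2/5) dx, so v = x**3/5 [assuming x > 0]: now x**3*log(x)/5 + ∫(-x**2/5) dx.
Step 2. Evaluate the standard form: now x**3*log(x)/5 - x**3/15.
Answer: x**3*log(x)/5 - x**3/15.


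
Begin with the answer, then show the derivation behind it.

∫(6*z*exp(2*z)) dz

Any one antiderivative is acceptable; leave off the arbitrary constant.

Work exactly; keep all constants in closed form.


The answer is 3*z*exp(2*z) - 3*exp(2*z)/2.
Step 1. Integrate ∫(6*z*exp(2*z)) dz by parts with u = z, dv = (6*exp(2*z)) dz, so v = 3*exp(2*z): now 3*z*exp(2*z) + ∫(-3*exp(2*z)) dz.
Step 2. Evaluate the standard form: now 3*z*exp(2*z) - 3*exp(2*z)/2.
Answer: 3*z*exp(2*z) - 3*exp(2*z)/2.


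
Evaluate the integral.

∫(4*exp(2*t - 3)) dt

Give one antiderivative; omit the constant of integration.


Answer: 2*exp(2*t - 3).


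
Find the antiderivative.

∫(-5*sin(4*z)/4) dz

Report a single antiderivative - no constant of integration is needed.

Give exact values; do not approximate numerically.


Answer: 5*cos(4*z)/16.


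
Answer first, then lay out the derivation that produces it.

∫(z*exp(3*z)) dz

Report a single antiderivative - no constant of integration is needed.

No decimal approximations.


The answer is z*exp(3*z)/3 - exp(3*z)/9.
Step 1. Integrate ∫(z*exp(3*z)) dz by parts with u = z, dv = (exp(3*z)) dz, so v = exp(3*z)/3: now z*exp(3*z)/3 + ∫(-exp(3*z)/3) dz.
Step 2. Evaluate the standard form: now z*exp(3*z)/3 - exp(3*z)/9.
Answer: z*exp(3*z)/3 - exp(3*z)/9.


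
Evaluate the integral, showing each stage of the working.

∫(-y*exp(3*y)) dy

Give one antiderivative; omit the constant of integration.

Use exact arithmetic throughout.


Step 1. Integrate ∫(-y*exp(3*y)) dy by parts with u = y, dv = (-exp(3*y)) dy, so v = -exp(3*y)/3: now -y*exp(3*y)/3 + ∫(exp(3*y)/3) dy.
Step 2. Evaluate the standard form: now -y*exp(3*y)/3 + exp(3*y)/9.
Answer: -y*exp(3*y)/3 + exp(3*y)/9.


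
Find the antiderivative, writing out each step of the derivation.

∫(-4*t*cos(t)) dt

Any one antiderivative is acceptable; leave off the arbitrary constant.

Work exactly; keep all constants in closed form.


Step 1. Integrate ∫(-4*t*cos(t)) dt by parts with u = t, dv = (-4*cos(t)) dt, so v = -4*sin(t): now -4*t*sin(t) + ∫(4*sin(t)) dt.
Step 2. Evaluate the standard form: now -4*t*sin(t) - 4*cos(t).
Answer: -4*t*sin(t) - 4*cos(t).


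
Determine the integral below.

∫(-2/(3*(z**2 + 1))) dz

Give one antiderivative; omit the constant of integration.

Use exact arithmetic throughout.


Answer: -2*atan(z)/3.


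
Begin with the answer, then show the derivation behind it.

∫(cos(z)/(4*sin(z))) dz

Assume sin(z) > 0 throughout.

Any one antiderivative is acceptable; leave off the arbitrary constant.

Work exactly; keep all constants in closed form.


The answer is log(sin(z))/4.
Step 1. Substitute u = sin(z), turning ∫(cos(z)/(4*sin(z))) dz into ∫(1/(4*u)) du: now ∫(1/(4*u)) du.
Step 2. Evaluate the standard form [assuming u > 0]: now log(u)/4.
Step 3. Substitute back u = sin(z): now log(sin(z))/4.
Answer: log(sin(z))/4.


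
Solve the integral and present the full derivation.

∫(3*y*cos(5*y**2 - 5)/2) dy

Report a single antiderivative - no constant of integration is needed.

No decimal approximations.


Step 1. Substitute u = y**2 - 1, turning ∫(3*y*cos(5*y**2 - 5)/2) dy into ∫(3*cos(5*u)/4) du: now ∫(3*cos(5*u)/4) du.
Step 2. Evaluate the standard form: now 3*sin(5*u)/20.
Step 3. Substitute back u = y**2 - 1: now 3*sin(5*y**2 - 5)/20.
Answer: 3*sin(5*y**2 - 5)/20.


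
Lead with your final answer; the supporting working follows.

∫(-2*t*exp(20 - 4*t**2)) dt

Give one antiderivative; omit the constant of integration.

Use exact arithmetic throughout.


The answer is exp(20 - 4*t**2)/4.
Step 1. Substitute u = t**2 - 5, turning ∫(-2*t*exp(20 - 4*t**2)) dt into ∫(-exp(-4*u)) du: now ∫(-exp(-4*u)) du.
Step 2. Evaluate the standard form: now exp(-4*u)/4.
Step 3. Substitute back u = t**2 - 5: now exp(20 - 4*t**2)/4.
Answer: exp(20 - 4*t**2)/4.


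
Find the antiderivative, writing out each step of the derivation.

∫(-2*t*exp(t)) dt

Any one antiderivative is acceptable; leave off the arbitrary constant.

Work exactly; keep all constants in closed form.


Step 1. Integrate ∫(-2*t*exp(t)) dt by parts with u = t, dv = (-2*exp(t)) dt, so v = -2*exp(t): now -2*t*exp(t) + ∫(2*exp(t)) dt.
Step 2. Evaluate the standard form: now -2*t*exp(t) + 2*exp(t).
Answer: -2*t*exp(t) + 2*exp(t).


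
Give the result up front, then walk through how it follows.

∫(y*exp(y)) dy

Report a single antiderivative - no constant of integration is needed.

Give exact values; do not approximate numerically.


The answer is y*exp(y) - exp(y).
Step 1. Integrate ∫(y*exp(y)) dy by parts with u = y, dv = (exp(y)) dy, so v = exp(y): now y*exp(y) + ∫(-exp(y)) dy.
Step 2. Evaluate the standard form: now y*exp(y) - exp(y).
Answer: y*exp(y) - exp(y).


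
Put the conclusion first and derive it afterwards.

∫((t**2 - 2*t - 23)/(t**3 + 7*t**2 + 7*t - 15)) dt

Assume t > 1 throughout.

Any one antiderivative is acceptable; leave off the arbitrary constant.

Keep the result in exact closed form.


The answer is -log(t - 1) + log(t + 3) + log(t + 5).
Step 1. Decompose ∫((t**2 - 2*t - 23)/(t**3 + 7*t**2 + 7*t - 15)) dt by partial fractions, (t**2 - 2*t - 23)/(t**3 + 7*t**2 + 7*t - 15) = 1/(t + 5) + 1/(t + 3) - 1/(t - 1): now ∫(-1/(t - 1)) dt + ∫(1/(t + 3)) dt + ∫(1/(t + 5)) dt.
Step 2. Evaluate the standard form [assuming t > -3]: now log(t + 3) + ∫(-1/(t - 1)) dt + ∫(1/(t + 5)) dt.
Step 3. Evaluate the standard form [assuming t > 1]: now -log(t - 1) + log(t + 3) + ∫(1/(t + 5)) dt.
Step 4. Evaluate the standard form [assuming t > -5]: now -log(t - 1) + log(t + 3) + log(t + 5).
Answer: -log(t - 1) + log(t + 3) + log(t + 5).


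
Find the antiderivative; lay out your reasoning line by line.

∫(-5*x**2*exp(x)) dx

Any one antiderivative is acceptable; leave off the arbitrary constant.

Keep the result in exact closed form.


Step 1. Integrate ∫(-5*x**2*exp(x)) dx by parts with u = x**2, dv = (-5*exp(x)) dx, so v = -5*exp(x): now -5*x**2*exp(x) + ∫(10*x*exp(x)) dx.
Step 2. Integrate ∫(10*x*exp(x)) dx by parts with u = x, dv = (10*exp(x)) dx, so v = 10*exp(x): now -5*x**2*exp(x) + 10*x*exp(x) + ∫(-10*exp(x)) dx.
Step 3. Evaluate the standard form: now -5*x**2*exp(x) + 10*x*exp(x) - 10*exp(x).
Answer: -5*x**2*exp(x) + 10*x*exp(x) - 10*exp(x).


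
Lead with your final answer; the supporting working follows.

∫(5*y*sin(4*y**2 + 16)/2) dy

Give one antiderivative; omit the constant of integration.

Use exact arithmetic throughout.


The answer is -5*cos(4*y**2 + 16)/16.
Step 1. Substitute u = y**2 + 4, turning ∫(5*y*sin(4*y**2 + 16)/2) dy into ∫(5*sin(4*u)/4) du: now ∫(5*sin(4*u)/4) du.
Step 2. Evaluate the standard form: now -5*cos(4*u)/16.
Step 3. Substitute back u = y**2 + 4: now -5*cos(4*y**2 + 16)/16.
Answer: -5*cos(4*y**2 + 16)/16.


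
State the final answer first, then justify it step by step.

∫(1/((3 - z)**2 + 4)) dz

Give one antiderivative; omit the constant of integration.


The answer is atan(z/2 - 3/2)/2.
Step 1. Substitute u = 3 - z, turning ∫(1/((3 - z)**2 + 4)) dz into ∫(-1/(u**2 + 4)) du: now ∫(-1/(u**2 + 4)) du.
Step 2. Evaluate the standard form: now -atan(u/2)/2.
Step 3. Substitute back u = 3 - z: now atan(z/2 - 3/2)/2.
Answer: atan(z/2 - 3/2)/2.


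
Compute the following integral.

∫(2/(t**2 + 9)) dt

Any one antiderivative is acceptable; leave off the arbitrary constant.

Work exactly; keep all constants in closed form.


Answer: 2*atan(t/3)/3.


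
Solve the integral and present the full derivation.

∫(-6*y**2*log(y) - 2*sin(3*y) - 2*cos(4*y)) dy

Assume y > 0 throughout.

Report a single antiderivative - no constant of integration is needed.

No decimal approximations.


Step 1. Rewrite: now ∫(-6*y**2*log(y)) dy + ∫(-2*sin(3*y)) dy + ∫(-2*cos(4*y)) dy.
Step 2. Integrate ∫(-6*y**2*log(y)) dy by parts with u = log(y), dv = (-6*y**2) dy, so v = -2*y**3 [assuming y > 0]: now -2*y**3*log(y) + ∫(2*y**2) dy + ∫(-2*sin(3*y)) dy + ∫(-2*cos(4*y)) dy.
Step 3. Evaluate the standard form: now -2*y**3*log(y) + 2*y**3/3 + ∫(-2*sin(3*y)) dy + ∫(-2*cos(4*y)) dy.
Step 4. Evaluate the standard form: now -2*y**3*log(y) + 2*y**3/3 + 2*cos(3*y)/3 + ∫(-2*cos(4*y)) dy.
Step 5. Evaluate the standard form: now -2*y**3*log(y) + 2*y**3/3 - sin(4*y)/2 + 2*cos(3*y)/3.
Answer: -2*y**3*log(y) + 2*y**3/3 - sin(4*y)/2 + 2*cos(3*y)/3.


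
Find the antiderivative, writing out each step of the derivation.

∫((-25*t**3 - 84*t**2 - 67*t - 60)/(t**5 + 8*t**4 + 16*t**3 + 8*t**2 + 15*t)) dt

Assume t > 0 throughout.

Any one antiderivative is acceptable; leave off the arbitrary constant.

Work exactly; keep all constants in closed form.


Step 1. Decompose ∫((-25*t**3 - 84*t**2 - 67*t - 60)/(t**5 + 8*t**4 + 16*t**3 + 8*t**2 + 15*t)) dt by partial fractions, (-25*t**3 - 84*t**2 - 67*t - 60)/(t**5 + 8*t**4 + 16*t**3 + 8*t**2 + 15*t) = -3/(t**2 + 1) + 5/(t + 5) - 1/(t + 3) - 4/t: now ∫(-4/t) dt + ∫(-1/(t + 3)) dt + ∫(5/(t + 5)) dt + ∫(-3/(t**2 + 1)) dt.
Step 2. Evaluate the standard form [assuming t > -5]: now 5*log(t + 5) + ∫(-4/t) dt + ∫(-1/(t + 3)) dt + ∫(-3/(t**2 + 1)) dt.
Step 3. Evaluate the standard form [assuming t > -3]: now -log(t + 3) + 5*log(t + 5) + ∫(-4/t) dt + ∫(-3/(t**2 + 1)) dt.
Step 4. Evaluate the standard form [assuming t > 0]: now -4*log(t) - log(t + 3) + 5*log(t + 5) + ∫(-3/(t**2 + 1)) dt.
Step 5. Evaluate the standard form: now -4*log(t) - log(t + 3) + 5*log(t + 5) - 3*atan(t).
Answer: -4*log(t) - log(t + 3) + 5*log(t + 5) - 3*atan(t).


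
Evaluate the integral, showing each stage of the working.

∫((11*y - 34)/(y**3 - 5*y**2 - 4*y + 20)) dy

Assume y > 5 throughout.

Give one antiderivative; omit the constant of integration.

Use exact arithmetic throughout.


Step 1. Decompose ∫((11*y - 34)/(y**3 - 5*y**2 - 4*y + 20)) dy by partial fractions, (11*y - 34)/(y**3 - 5*y**2 - 4*y + 20) = -2/(y + 2) + 1/(y - 2) + 1/(y - 5): now ∫(1/(y - 5)) dy + ∫(1/(y - 2)) dy + ∫(-2/(y + 2)) dy.
Step 2. Evaluate the standard form [assuming y > -2]: now -2*log(y + 2) + ∫(1/(y - 5)) dy + ∫(1/(y - 2)) dy.
Step 3. Evaluate the standard form [assuming y > 2]: now log(y - 2) - 2*log(y + 2) + ∫(1/(y - 5)) dy.
Step 4. Evaluate the standard form [assuming y > 5]: now log(y - 5) + log(y - 2) - 2*log(y + 2).
Answer: log(y - 5) + log(y - 2) - 2*log(y + 2).


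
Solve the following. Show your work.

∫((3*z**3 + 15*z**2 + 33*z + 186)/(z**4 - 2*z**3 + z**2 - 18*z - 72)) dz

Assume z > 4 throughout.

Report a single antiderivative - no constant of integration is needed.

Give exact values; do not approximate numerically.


Step 1. Decompose ∫((3*z**3 + 15*z**2 + 33*z + 186)/(z**4 - 2*z**3 + z**2 - 18*z - 72)) dz by partial fractions, (3*z**3 + 15*z**2 + 33*z + 186)/(z**4 - 2*z**3 + z**2 - 18*z - 72) = -3/(z**2 + 9) - 2/(z + 2) + 5/(z - 4): now ∫(5/(z - 4)) dz + ∫(-2/(z + 2)) dz + ∫(-3/(z**2 + 9)) dz.
Step 2. Evaluate the standard form [assuming z > 4]: now 5*log(z - 4) + ∫(-2/(z + 2)) dz + ∫(-3/(z**2 + 9)) dz.
Step 3. Evaluate the standard form [assuming z > -2]: now 5*log(z - 4) - 2*log(z + 2) + ∫(-3/(z**2 + 9)) dz.
Step 4. Evaluate the standard form: now 5*log(z - 4) - 2*log(z + 2) - atan(z/3).
Answer: 5*log(z - 4) - 2*log(z + 2) - atan(z/3).


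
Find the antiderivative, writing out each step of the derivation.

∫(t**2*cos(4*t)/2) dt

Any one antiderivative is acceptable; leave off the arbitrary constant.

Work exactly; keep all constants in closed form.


Step 1. Integrate ∫(t**2*cos(4*t)/2) dt by parts with u = t**2, dv = (cos(4*t)/2) dt, so v = sin(4*t)/8: now t**2*sin(4*t)/8 + ∫(-t*sin(4*t)/4) dt.
Step 2. Integrate ∫(-t*sin(4*t)/4) dt by parts with u = t, dv = (-sin(4*t)/4) dt, so v = cos(4*t)/16: now t**2*sin(4*t)/8 + t*cos(4*t)/16 + ∫(-cos(4*t)/16) dt.
Step 3. Evaluate the standard form: now t**2*sin(4*t)/8 + t*cos(4*t)/16 - sin(4*t)/64.
Answer: t**2*sin(4*t)/8 + t*cos(4*t)/16 - sin(4*t)/64.


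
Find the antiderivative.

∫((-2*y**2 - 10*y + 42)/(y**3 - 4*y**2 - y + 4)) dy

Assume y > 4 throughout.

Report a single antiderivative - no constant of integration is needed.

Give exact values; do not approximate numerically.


Answer: -2*log(y - 4) - 5*log(y - 1) + 5*log(y + 1).


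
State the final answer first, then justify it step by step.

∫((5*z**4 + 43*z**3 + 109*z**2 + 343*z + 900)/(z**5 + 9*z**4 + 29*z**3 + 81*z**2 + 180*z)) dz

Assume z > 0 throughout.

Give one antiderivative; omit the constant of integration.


The answer is 5*log(z) + 2*log(z + 4) - 2*log(z + 5) - 4*atan(z/3)/3.
Step 1. Decompose ∫((5*z**4 + 43*z**3 + 109*z**2 + 343*z + 900)/(z**5 + 9*z**4 + 29*z**3 + 81*z**2 + 180*z)) dz by partial fractions, (5*z**4 + 43*z**3 + 109*z**2 + 343*z + 900)/(z**5 + 9*z**4 + 29*z**3 + 81*z**2 + 180*z) = -4/(z**2 + 9) - 2/(z + 5) + 2/(z + 4) + 5/z: now ∫(5/z) dz + ∫(2/(z + 4)) dz + ∫(-2/(z + 5)) dz + ∫(-4/(z**2 + 9)) dz.
Step 2. Evaluate the standard form [assuming z > -4]: now 2*log(z + 4) + ∫(5/z) dz + ∫(-2/(z + 5)) dz + ∫(-4/(z**2 + 9)) dz.
Step 3. Evaluate the standard form [assuming z > -5]: now 2*log(z + 4) - 2*log(z + 5) + ∫(5/z) dz + ∫(-4/(z**2 + 9)) dz.
Step 4. Evaluate the standard form [assuming z > 0]: now 5*log(z) + 2*log(z + 4) - 2*log(z + 5) + ∫(-4/(z**2 + 9)) dz.
Step 5. Evaluate the standard form: now 5*log(z) + 2*log(z + 4) - 2*log(z + 5) - 4*atan(z/3)/3.
Answer: 5*log(z) + 2*log(z + 4) - 2*log(z + 5) - 4*atan(z/3)/3.


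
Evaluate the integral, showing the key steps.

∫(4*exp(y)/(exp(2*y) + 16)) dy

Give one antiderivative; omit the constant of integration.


Step 1. Substitute u = exp(y), turning ∫(4*exp(y)/(exp(2*y) + 16)) dy into ∫(4/(u**2 + 16)) du: now ∫(4/(u**2 + 16)) du.
Step 2. Evaluate the standard form: now atan(u/4).
Step 3. Substitute back u = exp(y): now atan(exp(y)/4).
Answer: atan(exp(y)/4).


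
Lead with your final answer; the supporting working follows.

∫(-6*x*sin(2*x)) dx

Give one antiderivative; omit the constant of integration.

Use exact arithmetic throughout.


The answer is 3*x*cos(2*x) - 3*sin(2*x)/2.
Step 1. Integrate ∫(-6*x*sin(2*x)) dx by parts with u = x, dv = (-6*sin(2*x)) dx, so v = 3*cos(2*x): now 3*x*cos(2*x) + ∫(-3*cos(2*x)) dx.
Step 2. Evaluate the standard form: now 3*x*cos(2*x) - 3*sin(2*x)/2.
Answer: 3*x*cos(2*x) - 3*sin(2*x)/2.


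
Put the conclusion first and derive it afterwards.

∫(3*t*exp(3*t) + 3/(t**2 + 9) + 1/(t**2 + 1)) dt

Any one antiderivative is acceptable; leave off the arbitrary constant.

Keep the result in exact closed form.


The answer is t*exp(3*t) - exp(3*t)/3 + atan(t/3) + atan(t).
Step 1. Rewrite: now ∫(3*t*exp(3*t)) dt + ∫(1/(t**2 + 1)) dt + ∫(3/(t**2 + 9)) dt.
Step 2. Evaluate the standard form: now atan(t/3) + ∫(3*t*exp(3*t)) dt + ∫(1/(t**2 + 1)) dt.
Step 3. Evaluate the standard form: now atan(t/3) + atan(t) + ∫(3*t*exp(3*t)) dt.
Step 4. Integrate ∫(3*t*exp(3*t)) dt by parts with u = t, dv = (3*exp(3*t)) dt, so v = exp(3*t): now t*exp(3*t) + atan(t/3) + atan(t) + ∫(-exp(3*t)) dt.
Step 5. Evaluate the standard form: now t*exp(3*t) - exp(3*t)/3 + atan(t/3) + atan(t).
Answer: t*exp(3*t) - exp(3*t)/3 + atan(t/3) + atan(t).


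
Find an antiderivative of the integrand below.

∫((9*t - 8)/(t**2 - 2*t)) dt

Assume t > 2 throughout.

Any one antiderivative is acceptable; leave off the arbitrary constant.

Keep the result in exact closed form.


Answer: 4*log(t) + 5*log(t - 2).


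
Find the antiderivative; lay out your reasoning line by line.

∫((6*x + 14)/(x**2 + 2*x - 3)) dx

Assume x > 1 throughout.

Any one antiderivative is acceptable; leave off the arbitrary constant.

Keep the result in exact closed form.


Step 1. Decompose ∫((6*x + 14)/(x**2 + 2*x - 3)) dx by partial fractions, (6*x + 14)/(x**2 + 2*x - 3) = 1/(x + 3) + 5/(x - 1): now ∫(5/(x - 1)) dx + ∫(1/(x + 3)) dx.
Step 2. Evaluate the standard form [assuming x > -3]: now log(x + 3) + ∫(5/(x - 1)) dx.
Step 3. Evaluate the standard form [assuming x > 1]: now 5*log(x - 1) + log(x + 3).
Answer: 5*log(x - 1) + log(x + 3).


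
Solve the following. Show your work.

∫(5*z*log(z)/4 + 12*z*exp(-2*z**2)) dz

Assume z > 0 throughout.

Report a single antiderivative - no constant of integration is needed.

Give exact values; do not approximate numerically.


Step 1. Rewrite: now ∫(12*z*exp(-2*z**2)) dz + ∫(5*z*log(z)/4) dz.
Step 2. Substitute u = z**2, turning ∫(12*z*exp(-2*z**2)) dz into ∫(6*exp(-2*u)) du: now ∫(5*z*log(z)/4) dz + ∫(6*exp(-2*u)) du.
Step 3. Evaluate the standard form: now ∫(5*z*log(z)/4) dz - 3*exp(-2*u).
Step 4. Substitute back u = z**2: now ∫(5*z*log(z)/4) dz - 3*exp(-2*z**2).
Step 5. Integrate ∫(5*z*log(z)/4) dz by parts with u = log(z), dv = (5*z/4) dz, so v = 5*z**2/8 [assuming z > 0]: now 5*z**2*log(z)/8 + ∫(-5*z/8) dz - 3*exp(-2*z**2).
Step 6. Evaluate the standard form: now 5*z**2*log(z)/8 - 5*z**2/16 - 3*exp(-2*z**2).
Answer: 5*z**2*log(z)/8 - 5*z**2/16 - 3*exp(-2*z**2).


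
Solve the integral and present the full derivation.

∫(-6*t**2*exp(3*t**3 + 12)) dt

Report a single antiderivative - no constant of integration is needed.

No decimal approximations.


Step 1. Substitute u = t**3 + 4, turning ∫(-6*t**2*exp(3*t**3 + 12)) dt into ∫(-2*exp(3*u)) du: now ∫(-2*exp(3*u)) du.
Step 2. Evaluate the standard form: now -2*exp(3*u)/3.
Step 3. Substitute back u = t**3 + 4: now -2*exp(3*t**3 + 12)/3.
Answer: -2*exp(3*t**3 + 12)/3.


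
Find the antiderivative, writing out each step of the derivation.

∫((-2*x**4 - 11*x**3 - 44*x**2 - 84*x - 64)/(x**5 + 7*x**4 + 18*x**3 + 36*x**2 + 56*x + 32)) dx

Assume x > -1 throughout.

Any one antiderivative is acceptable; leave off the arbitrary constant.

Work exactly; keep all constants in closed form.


Step 1. Decompose ∫((-2*x**4 - 11*x**3 - 44*x**2 - 84*x - 64)/(x**5 + 7*x**4 + 18*x**3 + 36*x**2 + 56*x + 32)) dx by partial fractions, (-2*x**4 - 11*x**3 - 44*x**2 - 84*x - 64)/(x**5 + 7*x**4 + 18*x**3 + 36*x**2 + 56*x + 32) = -4/(x**2 + 4) - 2/(x + 4) + 1/(x + 2) - 1/(x + 1): now ∫(-1/(x + 1)) dx + ∫(1/(x + 2)) dx + ∫(-2/(x + 4)) dx + ∫(-4/(x**2 + 4)) dx.
Step 2. Evaluate the standard form [assuming x > -1]: now -log(x + 1) + ∫(1/(x + 2)) dx + ∫(-2/(x + 4)) dx + ∫(-4/(x**2 + 4)) dx.
Step 3. Evaluate the standard form [assuming x > -2]: now -log(x + 1) + log(x + 2) + ∫(-2/(x + 4)) dx + ∫(-4/(x**2 + 4)) dx.
Step 4. Evaluate the standard form [assuming x > -4]: now -log(x + 1) + log(x + 2) - 2*log(x + 4) + ∫(-4/(x**2 + 4)) dx.
Step 5. Evaluate the standard form: now -log(x + 1) + log(x + 2) - 2*log(x + 4) - 2*atan(x/2).
Answer: -log(x + 1) + log(x + 2) - 2*log(x + 4) - 2*atan(x/2).


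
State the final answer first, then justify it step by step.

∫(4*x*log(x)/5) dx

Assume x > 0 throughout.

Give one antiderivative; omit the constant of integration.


The answer is 2*x**2*log(x)/5 - x**2/5.
Step 1. Integrate ∫(4*x*log(x)/5) dx by parts with u = log(x), dv = (4*x/5) dx, so v = 2*x**2/5 [assuming x > 0]: now 2*x**2*log(x)/5 + ∫(-2*x/5) dx.
Step 2. Evaluate the standard form: now 2*x**2*log(x)/5 - x**2/5.
Answer: 2*x**2*log(x)/5 - x**2/5.


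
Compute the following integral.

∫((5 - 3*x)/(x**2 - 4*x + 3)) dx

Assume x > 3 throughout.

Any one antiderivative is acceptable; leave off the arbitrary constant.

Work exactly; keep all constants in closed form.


Answer: -2*log(x - 3) - log(x - 1).


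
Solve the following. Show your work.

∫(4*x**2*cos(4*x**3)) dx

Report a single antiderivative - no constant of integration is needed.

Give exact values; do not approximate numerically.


Step 1. Substitute u = x**3, turning ∫(4*x**2*cos(4*x**3)) dx into ∫(4*cos(4*u)/3) du: now ∫(4*cos(4*u)/3) du.
Step 2. Evaluate the standard form: now sin(4*u)/3.
Step 3. Substitute back u = x**3: now sin(4*x**3)/3.
Answer: sin(4*x**3)/3.


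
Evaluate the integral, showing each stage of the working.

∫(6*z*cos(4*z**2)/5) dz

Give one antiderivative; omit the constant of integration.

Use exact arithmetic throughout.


Step 1. Substitute u = z**2, turning ∫(6*z*cos(4*z**2)/5) dz into ∫(3*cos(4*u)/5) du: now ∫(3*cos(4*u)/5) du.
Step 2. Evaluate the standard form: now 3*sin(4*u)/20.
Step 3. Substitute back u = z**2: now 3*sin(4*z**2)/20.
Answer: 3*sin(4*z**2)/20.


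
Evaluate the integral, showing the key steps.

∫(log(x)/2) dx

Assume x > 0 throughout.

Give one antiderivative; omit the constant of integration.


Step 1. Integrate ∫(log(x)/2) dx by parts with u = log(x), dv = (1/2) dx, so v = x/2 [assuming x > 0]: now x*log(x)/2 + ∫(-1/2) dx.
Step 2. Evaluate the standard form: now x*log(x)/2 - x/2.
Answer: x*log(x)/2 - x/2.


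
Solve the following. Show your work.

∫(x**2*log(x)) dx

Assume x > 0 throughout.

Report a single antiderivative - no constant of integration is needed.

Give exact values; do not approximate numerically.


Step 1. Integrate ∫(x**2*log(x)) dx by parts with u = log(x), dv = (x**2) dx, so v = x**3/3 [assuming x > 0]: now x**3*log(x)/3 + ∫(-x**2/3) dx.
Step 2. Evaluate the standard form: now x**3*log(x)/3 - x**3/9.
Answer: x**3*log(x)/3 - x**3/9.


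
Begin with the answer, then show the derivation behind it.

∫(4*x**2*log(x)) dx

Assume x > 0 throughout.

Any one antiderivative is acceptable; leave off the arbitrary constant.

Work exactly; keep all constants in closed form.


The answer is 4*x**3*log(x)/3 - 4*x**3/9.
Step 1. Integrate ∫(4*x**2*log(x)) dx by parts with u = log(x), dv = (4*x**2) dx, so v = 4*x**3/3 [assuming x > 0]: now 4*x**3*log(x)/3 + ∫(-4*x**2/3) dx.
Step 2. Evaluate the standard form: now 4*x**3*log(x)/3 - 4*x**3/9.
Answer: 4*x**3*log(x)/3 - 4*x**3/9.


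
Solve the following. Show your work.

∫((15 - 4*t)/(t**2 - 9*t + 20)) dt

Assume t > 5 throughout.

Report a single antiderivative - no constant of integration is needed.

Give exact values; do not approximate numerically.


Step 1. Decompose ∫((15 - 4*t)/(t**2 - 9*t + 20)) dt by partial fractions, (15 - 4*t)/(t**2 - 9*t + 20) = 1/(t - 4) - 5/(t - 5): now ∫(-5/(t - 5)) dt + ∫(1/(t - 4)) dt.
Step 2. Evaluate the standard form [assuming t > 4]: now log(t - 4) + ∫(-5/(t - 5)) dt.
Step 3. Evaluate the standard form [assuming t > 5]: now -5*log(t - 5) + log(t - 4).
Answer: -5*log(t - 5) + log(t - 4).


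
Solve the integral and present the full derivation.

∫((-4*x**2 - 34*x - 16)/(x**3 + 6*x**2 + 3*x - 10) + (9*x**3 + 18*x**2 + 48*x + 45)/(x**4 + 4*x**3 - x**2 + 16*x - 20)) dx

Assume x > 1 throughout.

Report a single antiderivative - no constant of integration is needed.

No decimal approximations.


Step 1. Rewrite: now ∫((-4*x**2 - 34*x - 16)/(x**3 + 6*x**2 + 3*x - 10)) dx + ∫((9*x**3 + 18*x**2 + 48*x + 45)/(x**4 + 4*x**3 - x**2 + 16*x - 20)) dx.
Step 2. Decompose ∫((9*x**3 + 18*x**2 + 48*x + 45)/(x**4 + 4*x**3 - x**2 + 16*x - 20)) dx by partial fractions, (9*x**3 + 18*x**2 + 48*x + 45)/(x**4 + 4*x**3 - x**2 + 16*x - 20) = 3/(x**2 + 4) + 5/(x + 5) + 4/(x - 1): now ∫((-4*x**2 - 34*x - 16)/(x**3 + 6*x**2 + 3*x - 10)) dx + ∫(4/(x - 1)) dx + ∫(5/(x + 5)) dx + ∫(3/(x**2 + 4)) dx.
Step 3. Evaluate the standard form [assuming x > -5]: now 5*log(x + 5) + ∫((-4*x**2 - 34*x - 16)/(x**3 + 6*x**2 + 3*x - 10)) dx + ∫(4/(x - 1)) dx + ∫(3/(x**2 + 4)) dx.
Step 4. Evaluate the standard form [assuming x > 1]: now 4*log(x - 1) + 5*log(x + 5) + ∫((-4*x**2 - 34*x - 16)/(x**3 + 6*x**2 + 3*x - 10)) dx + ∫(3/(x**2 + 4)) dx.
Step 5. Evaluate the standard form: now 4*log(x - 1) + 5*log(x + 5) + 3*atan(x/2)/2 + ∫((-4*x**2 - 34*x - 16)/(x**3 + 6*x**2 + 3*x - 10)) dx.
Step 6. Decompose ∫((-4*x**2 - 34*x - 16)/(x**3 + 6*x**2 + 3*x - 10)) dx by partial fractions, (-4*x**2 - 34*x - 16)/(x**3 + 6*x**2 + 3*x - 10) = 3/(x + 5) - 4/(x + 2) - 3/(x - 1): now 4*log(x - 1) + 5*log(x + 5) + 3*atan(x/2)/2 + ∫(-3/(x - 1)) dx + ∫(-4/(x + 2)) dx + ∫(3/(x + 5)) dx.
Step 7. Evaluate the standard form [assuming x > -5]: now 4*log(x - 1) + 8*log(x + 5) + 3*atan(x/2)/2 + ∫(-3/(x - 1)) dx + ∫(-4/(x + 2)) dx.
Step 8. Evaluate the standard form [assuming x > 1]: now log(x - 1) + 8*log(x + 5) + 3*atan(x/2)/2 + ∫(-4/(x + 2)) dx.
Step 9. Evaluate the standard form [assuming x > -2]: now log(x - 1) - 4*log(x + 2) + 8*log(x + 5) + 3*atan(x/2)/2.
Answer: log(x - 1) - 4*log(x + 2) + 8*log(x + 5) + 3*atan(x/2)/2.


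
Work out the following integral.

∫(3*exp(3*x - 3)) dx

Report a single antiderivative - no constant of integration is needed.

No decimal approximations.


Answer: exp(3*x - 3).


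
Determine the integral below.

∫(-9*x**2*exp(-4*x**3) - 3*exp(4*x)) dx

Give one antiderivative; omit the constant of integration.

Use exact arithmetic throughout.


Answer: -3*exp(4*x)/4 + 3*exp(-4*x**3)/4.


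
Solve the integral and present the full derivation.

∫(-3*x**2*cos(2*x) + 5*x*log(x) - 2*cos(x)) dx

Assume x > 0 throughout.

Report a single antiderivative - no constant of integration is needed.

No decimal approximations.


Step 1. Rewrite: now ∫(5*x*log(x)) dx + ∫(-3*x**2*cos(2*x)) dx + ∫(-2*cos(x)) dx.
Step 2. Integrate ∫(5*x*log(x)) dx by parts with u = log(x), dv = (5*x) dx, so v = 5*x**2/2 [assuming x > 0]: now 5*x**2*log(x)/2 + ∫(-5*x/2) dx + ∫(-3*x**2*cos(2*x)) dx + ∫(-2*cos(x)) dx.
Step 3. Evaluate the standard form: now 5*x**2*log(x)/2 - 5*x**2/4 + ∫(-3*x**2*cos(2*x)) dx + ∫(-2*cos(x)) dx.
Step 4. Evaluate the standard form: now 5*x**2*log(x)/2 - 5*x**2/4 - 2*sin(x) + ∫(-3*x**2*cos(2*x)) dx.
Step 5. Integrate ∫(-3*x**2*cos(2*x)) dx by parts with u = x**2, dv = (-3*cos(2*x)) dx, so v = -3*sin(2*x)/2: now 5*x**2*log(x)/2 - 3*x**2*sin(2*x)/2 - 5*x**2/4 - 2*sin(x) + ∫(3*x*sin(2*x)) dx.
Step 6. Integrate ∫(3*x*sin(2*x)) dx by parts with u = x, dv = (3*sin(2*x)) dx, so v = -3*cos(2*x)/2: now 5*x**2*log(x)/2 - 3*x**2*sin(2*x)/2 - 5*x**2/4 - 3*x*cos(2*x)/2 - 2*sin(x) + ∫(3*cos(2*x)/2) dx.
Step 7. Evaluate the standard form: now 5*x**2*log(x)/2 - 3*x**2*sin(2*x)/2 - 5*x**2/4 - 3*x*cos(2*x)/2 - 2*sin(x) + 3*sin(2*x)/4.
Answer: 5*x**2*log(x)/2 - 3*x**2*sin(2*x)/2 - 5*x**2/4 - 3*x*cos(2*x)/2 - 2*sin(x) + 3*sin(2*x)/4.


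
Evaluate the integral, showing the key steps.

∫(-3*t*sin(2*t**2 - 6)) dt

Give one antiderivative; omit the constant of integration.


Step 1. Substitute u = t**2 - 3, turning ∫(-3*t*sin(2*t**2 - 6)) dt into ∫(-3*sin(2*u)/2) du: now ∫(-3*sin(2*u)/2) du.
Step 2. Evaluate the standard form: now 3*cos(2*u)/4.
Step 3. Substitute back u = t**2 - 3: now 3*cos(2*t**2 - 6)/4.
Answer: 3*cos(2*t**2 - 6)/4.


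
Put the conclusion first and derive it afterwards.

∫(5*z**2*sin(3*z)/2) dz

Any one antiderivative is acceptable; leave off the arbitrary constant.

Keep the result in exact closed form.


The answer is -5*z**2*cos(3*z)/6 + 5*z*sin(3*z)/9 + 5*cos(3*z)/27.
Step 1. Integrate ∫(5*z**2*sin(3*z)/2) dz by parts with u = z**2, dv = (5*sin(3*z)/2) dz, so v = -5*cos(3*z)/6: now -5*z**2*cos(3*z)/6 + ∫(5*z*cos(3*z)/3) dz.
Step 2. Integrate ∫(5*z*cos(3*z)/3) dz by parts with u = z, dv = (5*cos(3*z)/3) dz, so v = 5*sin(3*z)/9: now -5*z**2*cos(3*z)/6 + 5*z*sin(3*z)/9 + ∫(-5*sin(3*z)/9) dz.
Step 3. Evaluate the standard form: now -5*z**2*cos(3*z)/6 + 5*z*sin(3*z)/9 + 5*cos(3*z)/27.
Answer: -5*z**2*cos(3*z)/6 + 5*z*sin(3*z)/9 + 5*cos(3*z)/27.


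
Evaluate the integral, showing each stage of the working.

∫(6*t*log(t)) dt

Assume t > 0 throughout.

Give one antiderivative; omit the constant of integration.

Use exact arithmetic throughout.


Step 1. Integrate ∫(6*t*log(t)) dt by parts with u = log(t), dv = (6*t) dt, so v = 3*t**2 [assuming t > 0]: now 3*t**2*log(t) + ∫(-3*t) dt.
Step 2. Evaluate the standard form: now 3*t**2*log(t) - 3*t**2/2.
Answer: 3*t**2*log(t) - 3*t**2/2.


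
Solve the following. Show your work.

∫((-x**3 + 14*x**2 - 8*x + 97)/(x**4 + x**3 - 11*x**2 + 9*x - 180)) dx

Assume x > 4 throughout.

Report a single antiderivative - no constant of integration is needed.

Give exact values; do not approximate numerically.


Step 1. Decompose ∫((-x**3 + 14*x**2 - 8*x + 97)/(x**4 + x**3 - 11*x**2 + 9*x - 180)) dx by partial fractions, (-x**3 + 14*x**2 - 8*x + 97)/(x**4 + x**3 - 11*x**2 + 9*x - 180) = 1/(x**2 + 9) - 2/(x + 5) + 1/(x - 4): now ∫(1/(x - 4)) dx + ∫(-2/(x + 5)) dx + ∫(1/(x**2 + 9)) dx.
Step 2. Evaluate the standard form [assuming x > -5]: now -2*log(x + 5) + ∫(1/(x - 4)) dx + ∫(1/(x**2 + 9)) dx.
Step 3. Evaluate the standard form [assuming x > 4]: now log(x - 4) - 2*log(x + 5) + ∫(1/(x**2 + 9)) dx.
Step 4. Evaluate the standard form: now log(x - 4) - 2*log(x + 5) + atan(x/3)/3.
Answer: log(x - 4) - 2*log(x + 5) + atan(x/3)/3.


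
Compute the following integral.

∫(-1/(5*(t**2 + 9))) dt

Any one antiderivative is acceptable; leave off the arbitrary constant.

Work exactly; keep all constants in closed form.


Answer: -atan(t/3)/15.


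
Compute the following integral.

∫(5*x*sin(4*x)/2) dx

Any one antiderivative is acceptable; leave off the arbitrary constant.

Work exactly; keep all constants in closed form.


Answer: -5*x*cos(4*x)/8 + 5*sin(4*x)/32.


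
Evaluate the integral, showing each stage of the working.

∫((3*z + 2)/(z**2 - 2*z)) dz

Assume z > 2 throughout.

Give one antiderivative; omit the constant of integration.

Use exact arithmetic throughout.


Step 1. Decompose ∫((3*z + 2)/(z**2 - 2*z)) dz by partial fractions, (3*z + 2)/(z**2 - 2*z) = 4/(z - 2) - 1/z: now ∫(-1/z) dz + ∫(4/(z - 2)) dz.
Step 2. Evaluate the standard form [assuming z > 0]: now -log(z) + ∫(4/(z - 2)) dz.
Step 3. Evaluate the standard form [assuming z > 2]: now -log(z) + 4*log(z - 2).
Answer: -log(z) + 4*log(z - 2).


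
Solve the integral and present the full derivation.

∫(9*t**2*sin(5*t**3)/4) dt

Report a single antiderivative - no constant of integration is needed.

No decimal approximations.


Step 1. Substitute u = t**3, turning ∫(9*t**2*sin(5*t**3)/4) dt into ∫(3*sin(5*u)/4) du: now ∫(3*sin(5*u)/4) du.
Step 2. Evaluate the standard form: now -3*cos(5*u)/20.
Step 3. Substitute back u = t**3: now -3*cos(5*t**3)/20.
Answer: -3*cos(5*t**3)/20.


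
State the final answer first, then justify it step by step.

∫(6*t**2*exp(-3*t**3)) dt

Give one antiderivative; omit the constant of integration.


The answer is -2*exp(-3*t**3)/3.
Step 1. Substitute u = t**3, turning ∫(6*t**2*exp(-3*t**3)) dt into ∫(2*exp(-3*u)) du: now ∫(2*exp(-3*u)) du.
Step 2. Evaluate the standard form: now -2*exp(-3*u)/3.
Step 3. Substitute back u = t**3: now -2*exp(-3*t**3)/3.
Answer: -2*exp(-3*t**3)/3.


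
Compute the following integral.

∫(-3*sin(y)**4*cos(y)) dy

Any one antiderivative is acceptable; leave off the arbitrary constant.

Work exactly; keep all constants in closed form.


Answer: -3*sin(y)**5/5.


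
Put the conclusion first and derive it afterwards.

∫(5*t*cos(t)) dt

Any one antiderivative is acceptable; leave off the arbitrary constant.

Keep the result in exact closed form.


The answer is 5*t*sin(t) + 5*cos(t).
Step 1. Integrate ∫(5*t*cos(t)) dt by parts with u = t, dv = (5*cos(t)) dt, so v = 5*sin(t): now 5*t*sin(t) + ∫(-5*sin(t)) dt.
Step 2. Evaluate the standard form: now 5*t*sin(t) + 5*cos(t).
Answer: 5*t*sin(t) + 5*cos(t).


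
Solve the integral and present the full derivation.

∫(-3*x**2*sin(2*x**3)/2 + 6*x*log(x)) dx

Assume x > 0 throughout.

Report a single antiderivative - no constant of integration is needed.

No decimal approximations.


Step 1. Rewrite: now ∫(6*x*log(x)) dx + ∫(-3*x**2*sin(2*x**3)/2) dx.
Step 2. Integrate ∫(6*x*log(x)) dx by parts with u = log(x), dv = (6*x) dx, so v = 3*x**2 [assuming x > 0]: now 3*x**2*log(x) + ∫(-3*x) dx + ∫(-3*x**2*sin(2*x**3)/2) dx.
Step 3. Evaluate the standard form: now 3*x**2*log(x) - 3*x**2/2 + ∫(-3*x**2*sin(2*x**3)/2) dx.
Step 4. Substitute u = x**3, turning ∫(-3*x**2*sin(2*x**3)/2) dx into ∫(-sin(2*u)/2) du: now 3*x**2*log(x) - 3*x**2/2 + ∫(-sin(2*u)/2) du.
Step 5. Evaluate the standard form: now 3*x**2*log(x) - 3*x**2/2 + cos(2*u)/4.
Step 6. Substitute back u = x**3: now 3*x**2*log(x) - 3*x**2/2 + cos(2*x**3)/4.
Answer: 3*x**2*log(x) - 3*x**2/2 + cos(2*x**3)/4.


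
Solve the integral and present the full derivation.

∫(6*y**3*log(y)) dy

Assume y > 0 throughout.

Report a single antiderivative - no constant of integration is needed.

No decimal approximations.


Step 1. Integrate ∫(6*y**3*log(y)) dy by parts with u = log(y), dv = (6*y**3) dy, so v = 3*y**4/2 [assuming y > 0]: now 3*y**4*log(y)/2 + ∫(-3*y**3/2) dy.
Step 2. Evaluate the standard form: now 3*y**4*log(y)/2 - 3*y**4/8.
Answer: 3*y**4*log(y)/2 - 3*y**4/8.


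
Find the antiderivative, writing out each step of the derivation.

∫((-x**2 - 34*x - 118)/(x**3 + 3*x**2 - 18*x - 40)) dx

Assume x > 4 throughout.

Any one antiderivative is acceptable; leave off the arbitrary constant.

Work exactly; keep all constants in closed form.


Step 1. Decompose ∫((-x**2 - 34*x - 118)/(x**3 + 3*x**2 - 18*x - 40)) dx by partial fractions, (-x**2 - 34*x - 118)/(x**3 + 3*x**2 - 18*x - 40) = 1/(x + 5) + 3/(x + 2) - 5/(x - 4): now ∫(-5/(x - 4)) dx + ∫(3/(x + 2)) dx + ∫(1/(x + 5)) dx.
Step 2. Evaluate the standard form [assuming x > 4]: now -5*log(x - 4) + ∫(3/(x + 2)) dx + ∫(1/(x + 5)) dx.
Step 3. Evaluate the standard form [assuming x > -5]: now -5*log(x - 4) + log(x + 5) + ∫(3/(x + 2)) dx.
Step 4. Evaluate the standard form [assuming x > -2]: now -5*log(x - 4) + 3*log(x + 2) + log(x + 5).
Answer: -5*log(x - 4) + 3*log(x + 2) + log(x + 5).


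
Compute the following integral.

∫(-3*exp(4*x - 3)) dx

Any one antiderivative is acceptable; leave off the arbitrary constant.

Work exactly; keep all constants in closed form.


Answer: -3*exp(4*x - 3)/4.


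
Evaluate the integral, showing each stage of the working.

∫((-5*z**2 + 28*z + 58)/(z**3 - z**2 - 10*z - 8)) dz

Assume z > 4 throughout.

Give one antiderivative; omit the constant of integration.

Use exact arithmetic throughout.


Step 1. Decompose ∫((-5*z**2 + 28*z + 58)/(z**3 - z**2 - 10*z - 8)) dz by partial fractions, (-5*z**2 + 28*z + 58)/(z**3 - z**2 - 10*z - 8) = -3/(z + 2) - 5/(z + 1) + 3/(z - 4): now ∫(3/(z - 4)) dz + ∫(-5/(z + 1)) dz + ∫(-3/(z + 2)) dz.
Step 2. Evaluate the standard form [assuming z > -1]: now -5*log(z + 1) + ∫(3/(z - 4)) dz + ∫(-3/(z + 2)) dz.
Step 3. Evaluate the standard form [assuming z > 4]: now 3*log(z - 4) - 5*log(z + 1) + ∫(-3/(z + 2)) dz.
Step 4. Evaluate the standard form [assuming z > -2]: now 3*log(z - 4) - 5*log(z + 1) - 3*log(z + 2).
Answer: 3*log(z - 4) - 5*log(z + 1) - 3*log(z + 2).


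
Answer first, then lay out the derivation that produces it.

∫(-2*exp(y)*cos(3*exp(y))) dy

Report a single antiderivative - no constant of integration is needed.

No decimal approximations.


The answer is -2*sin(3*exp(y))/3.
Step 1. Substitute u = exp(y), turning ∫(-2*exp(y)*cos(3*exp(y))) dy into ∫(-2*cos(3*u)) du: now ∫(-2*cos(3*u)) du.
Step 2. Evaluate the standard form: now -2*sin(3*u)/3.
Step 3. Substitute back u = exp(y): now -2*sin(3*exp(y))/3.
Answer: -2*sin(3*exp(y))/3.


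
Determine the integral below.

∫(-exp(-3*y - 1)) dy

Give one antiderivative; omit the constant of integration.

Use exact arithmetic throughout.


Answer: exp(-3*y - 1)/3.


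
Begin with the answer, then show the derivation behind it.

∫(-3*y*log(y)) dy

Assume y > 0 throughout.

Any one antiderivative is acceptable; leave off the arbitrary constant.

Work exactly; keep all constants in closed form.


The answer is -3*y**2*log(y)/2 + 3*y**2/4.
Step 1. Integrate ∫(-3*y*log(y)) dy by parts with u = log(y), dv = (-3*y) dy, so v = -3*y**2/2 [assuming y > 0]: now -3*y**2*log(y)/2 + ∫(3*y/2) dy.
Step 2. Evaluate the standard form: now -3*y**2*log(y)/2 + 3*y**2/4.
Answer: -3*y**2*log(y)/2 + 3*y**2/4.


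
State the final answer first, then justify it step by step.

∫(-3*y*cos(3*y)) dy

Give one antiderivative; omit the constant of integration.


The answer is -y*sin(3*y) - cos(3*y)/3.
Step 1. Integrate ∫(-3*y*cos(3*y)) dy by parts with u = y, dv = (-3*cos(3*y)) dy, so v = -sin(3*y): now -y*sin(3*y) + ∫(sin(3*y)) dy.
Step 2. Evaluate the standard form: now -y*sin(3*y) - cos(3*y)/3.
Answer: -y*sin(3*y) - cos(3*y)/3.


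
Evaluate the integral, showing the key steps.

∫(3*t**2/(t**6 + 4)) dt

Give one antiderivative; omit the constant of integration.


Step 1. Substitute u = t**3, turning ∫(3*t**2/(t**6 + 4)) dt into ∫(1/(u**2 + 4)) du: now ∫(1/(u**2 + 4)) du.
Step 2. Evaluate the standard form: now atan(u/2)/2.
Step 3. Substitute back u = t**3: now atan(t**3/2)/2.
Answer: atan(t**3/2)/2.


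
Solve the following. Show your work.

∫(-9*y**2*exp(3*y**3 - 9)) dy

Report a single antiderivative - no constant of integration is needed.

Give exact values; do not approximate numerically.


Step 1. Substitute u = y**3 - 3, turning ∫(-9*y**2*exp(3*y**3 - 9)) dy into ∫(-3*exp(3*u)) du: now ∫(-3*exp(3*u)) du.
Step 2. Evaluate the standard form: now -exp(3*u).
Step 3. Substitute back u = y**3 - 3: now -exp(3*y**3 - 9).
Answer: -exp(3*y**3 - 9).


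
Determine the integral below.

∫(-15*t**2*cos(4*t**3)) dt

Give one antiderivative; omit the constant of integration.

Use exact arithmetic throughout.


Answer: -5*sin(4*t**3)/4.


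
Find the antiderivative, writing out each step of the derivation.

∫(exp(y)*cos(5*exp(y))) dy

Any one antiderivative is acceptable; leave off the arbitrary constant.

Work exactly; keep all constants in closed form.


Step 1. Substitute u = exp(y), turning ∫(exp(y)*cos(5*exp(y))) dy into ∫(cos(5*u)) du: now ∫(cos(5*u)) du.
Step 2. Evaluate the standard form: now sin(5*u)/5.
Step 3. Substitute back u = exp(y): now sin(5*exp(y))/5.
Answer: sin(5*exp(y))/5.


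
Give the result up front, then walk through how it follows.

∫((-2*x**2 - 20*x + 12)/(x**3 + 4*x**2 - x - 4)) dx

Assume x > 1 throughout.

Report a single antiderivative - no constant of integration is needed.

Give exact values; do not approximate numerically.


The answer is -log(x - 1) - 5*log(x + 1) + 4*log(x + 4).
Step 1. Decompose ∫((-2*x**2 - 20*x + 12)/(x**3 + 4*x**2 - x - 4)) dx by partial fractions, (-2*x**2 - 20*x + 12)/(x**3 + 4*x**2 - x - 4) = 4/(x + 4) - 5/(x + 1) - 1/(x - 1): now ∫(-1/(x - 1)) dx + ∫(-5/(x + 1)) dx + ∫(4/(x + 4)) dx.
Step 2. Evaluate the standard form [assuming x > -4]: now 4*log(x + 4) + ∫(-1/(x - 1)) dx + ∫(-5/(x + 1)) dx.
Step 3. Evaluate the standard form [assuming x > -1]: now -5*log(x + 1) + 4*log(x + 4) + ∫(-1/(x - 1)) dx.
Step 4. Evaluate the standard form [assuming x > 1]: now -log(x - 1) - 5*log(x + 1) + 4*log(x + 4).
Answer: -log(x - 1) - 5*log(x + 1) + 4*log(x + 4).
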